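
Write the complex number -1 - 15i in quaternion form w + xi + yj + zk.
-1 - 15i + 0j + 0k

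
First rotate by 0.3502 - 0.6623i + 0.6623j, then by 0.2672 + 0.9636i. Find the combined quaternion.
0.7318 + 0.1605i + 0.177j + 0.6382k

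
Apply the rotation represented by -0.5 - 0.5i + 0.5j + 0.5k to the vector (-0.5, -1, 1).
(-1, 0.5, -1)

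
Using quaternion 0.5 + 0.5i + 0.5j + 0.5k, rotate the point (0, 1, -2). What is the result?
(-2, 0, 1)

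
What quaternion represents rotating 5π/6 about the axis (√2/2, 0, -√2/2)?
0.2588 + 0.683i - 0.683k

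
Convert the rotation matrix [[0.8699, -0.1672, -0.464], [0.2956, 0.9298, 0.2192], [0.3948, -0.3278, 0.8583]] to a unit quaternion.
0.9563 - 0.143i - 0.2245j + 0.121k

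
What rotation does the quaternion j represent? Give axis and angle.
axis = (0, 1, 0), θ = π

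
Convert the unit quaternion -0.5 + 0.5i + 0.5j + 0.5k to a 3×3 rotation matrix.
[[0, 1, 0], [0, 0, 1], [1, 0, 0]]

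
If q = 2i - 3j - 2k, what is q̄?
-2i + 3j + 2k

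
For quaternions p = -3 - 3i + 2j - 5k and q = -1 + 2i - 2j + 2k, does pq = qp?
No: pq = 23 - 9i + k ≠ 23 + 3i + 8j - 3k = qp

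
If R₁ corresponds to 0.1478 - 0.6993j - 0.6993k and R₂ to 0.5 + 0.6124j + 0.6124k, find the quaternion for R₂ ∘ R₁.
0.9304 - 0.2591j - 0.2591k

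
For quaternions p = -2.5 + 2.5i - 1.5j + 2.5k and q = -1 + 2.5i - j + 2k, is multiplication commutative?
No: pq = -10.25 - 9.25i + 5.25j - 6.25k ≠ -10.25 - 8.25i + 2.75j - 8.75k = qp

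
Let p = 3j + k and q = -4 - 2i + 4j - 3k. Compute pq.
-9 - 13i - 14j + 2k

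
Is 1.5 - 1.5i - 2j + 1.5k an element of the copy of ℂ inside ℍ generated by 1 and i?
No. The quaternion 1.5 - 1.5i - 2j + 1.5k has j-coefficient y = -2 and k-coefficient z = 1.5, not both zero, so it does not lie in the complex subalgebra spanned by 1 and i.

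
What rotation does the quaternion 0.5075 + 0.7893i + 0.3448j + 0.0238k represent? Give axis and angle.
axis = (0.916, 0.4002, 0.0276), θ = 119°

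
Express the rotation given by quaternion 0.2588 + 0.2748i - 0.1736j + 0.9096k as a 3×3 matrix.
[[-0.715, -0.5662, 0.4101], [0.3754, -0.8058, -0.458], [0.5898, -0.1736, 0.7887]]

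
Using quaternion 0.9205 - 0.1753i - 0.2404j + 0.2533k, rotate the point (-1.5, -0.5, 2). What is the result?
(-2.006, -0.829, 1.338)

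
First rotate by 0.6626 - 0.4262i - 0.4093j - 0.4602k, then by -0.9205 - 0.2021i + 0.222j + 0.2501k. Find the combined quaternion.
-0.4901 + 0.2586i + 0.3243j + 0.7667k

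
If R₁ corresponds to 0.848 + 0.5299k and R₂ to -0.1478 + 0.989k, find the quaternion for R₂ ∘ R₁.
-0.6494 + 0.7604k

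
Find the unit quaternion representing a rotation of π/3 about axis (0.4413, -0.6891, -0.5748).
0.866 + 0.2207i - 0.3446j - 0.2874k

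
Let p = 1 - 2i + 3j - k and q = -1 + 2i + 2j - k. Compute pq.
-4 + 3i - 5j - 10k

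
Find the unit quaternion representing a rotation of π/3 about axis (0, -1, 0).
0.866 - 0.5j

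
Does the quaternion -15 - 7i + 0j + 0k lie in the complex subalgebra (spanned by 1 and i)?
Yes. The quaternion -15 - 7i has j- and k-coefficients y = z = 0, so it lies in the complex subalgebra spanned by 1 and i.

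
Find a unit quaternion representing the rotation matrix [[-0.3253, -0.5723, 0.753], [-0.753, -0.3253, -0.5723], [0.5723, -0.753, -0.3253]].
-0.0785 + 0.5756i - 0.5756j + 0.5756k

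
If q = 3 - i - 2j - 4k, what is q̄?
3 + i + 2j + 4k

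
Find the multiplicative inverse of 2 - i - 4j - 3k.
0.0667 + 0.0333i + 0.1333j + 0.1k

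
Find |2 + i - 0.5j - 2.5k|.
3.391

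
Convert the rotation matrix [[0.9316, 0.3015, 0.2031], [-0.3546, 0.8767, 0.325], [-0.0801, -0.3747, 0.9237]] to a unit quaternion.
0.9659 - 0.1811i + 0.0733j - 0.1698k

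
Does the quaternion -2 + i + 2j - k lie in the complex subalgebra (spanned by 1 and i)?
No. The quaternion -2 + i + 2j - k has j-coefficient y = 2 and k-coefficient z = -1, not both zero, so it does not lie in the complex subalgebra spanned by 1 and i.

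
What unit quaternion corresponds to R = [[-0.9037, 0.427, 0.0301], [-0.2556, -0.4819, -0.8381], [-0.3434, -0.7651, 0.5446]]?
-0.1994 - 0.0915i - 0.4683j + 0.8559k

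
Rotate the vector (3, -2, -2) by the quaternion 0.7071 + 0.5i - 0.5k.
(1.086, -0.707, -3.914)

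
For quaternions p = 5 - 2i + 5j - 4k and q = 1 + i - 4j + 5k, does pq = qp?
No: pq = 47 + 12i - 9j + 24k ≠ 47 - 6i - 21j + 18k = qp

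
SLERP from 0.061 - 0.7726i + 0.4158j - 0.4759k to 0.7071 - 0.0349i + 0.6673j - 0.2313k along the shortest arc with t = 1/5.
0.2256 - 0.6762i + 0.5225j - 0.4678k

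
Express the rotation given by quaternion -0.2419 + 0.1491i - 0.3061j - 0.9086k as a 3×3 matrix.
[[-0.8385, -0.5309, -0.1229], [0.3483, -0.6956, 0.6284], [-0.419, 0.4841, 0.7681]]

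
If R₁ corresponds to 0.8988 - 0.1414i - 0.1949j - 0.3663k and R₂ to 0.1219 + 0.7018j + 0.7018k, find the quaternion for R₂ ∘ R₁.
0.5034 - 0.1375i + 0.5078j + 0.6854k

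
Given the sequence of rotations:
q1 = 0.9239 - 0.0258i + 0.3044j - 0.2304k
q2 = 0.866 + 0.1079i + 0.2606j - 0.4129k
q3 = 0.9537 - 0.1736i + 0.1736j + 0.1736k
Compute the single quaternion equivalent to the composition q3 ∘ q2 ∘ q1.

q2 · q1 = 0.6284 + 0.143i + 0.5399j - 0.5414k
q3 · q2 · q1 = 0.6244 - 0.1604i + 0.5548j - 0.5258k
0.6244 - 0.1604i + 0.5548j - 0.5258k


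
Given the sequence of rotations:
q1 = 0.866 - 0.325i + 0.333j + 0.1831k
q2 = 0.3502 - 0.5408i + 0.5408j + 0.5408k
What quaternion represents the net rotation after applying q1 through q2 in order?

q2 · q1 = -0.1516 - 0.6632i + 0.5082j + 0.5281k
-0.1516 - 0.6632i + 0.5082j + 0.5281k


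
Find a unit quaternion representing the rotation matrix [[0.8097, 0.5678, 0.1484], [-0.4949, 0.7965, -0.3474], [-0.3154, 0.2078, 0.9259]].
0.9397 + 0.1477i + 0.1234j - 0.2827k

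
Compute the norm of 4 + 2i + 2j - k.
5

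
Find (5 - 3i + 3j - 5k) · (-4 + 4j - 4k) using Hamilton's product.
-52 + 20i - 4j - 12k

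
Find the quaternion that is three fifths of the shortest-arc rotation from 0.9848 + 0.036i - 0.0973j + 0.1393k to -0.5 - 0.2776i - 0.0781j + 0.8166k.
0.8359 + 0.2129i + 0.0071j - 0.5058k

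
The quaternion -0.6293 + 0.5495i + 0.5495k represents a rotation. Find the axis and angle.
axis = (√2/2, 0, √2/2), θ = 258°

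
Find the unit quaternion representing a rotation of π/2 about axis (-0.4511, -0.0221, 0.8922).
0.7071 - 0.319i - 0.0156j + 0.6309k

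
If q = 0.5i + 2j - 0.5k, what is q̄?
-0.5i - 2j + 0.5k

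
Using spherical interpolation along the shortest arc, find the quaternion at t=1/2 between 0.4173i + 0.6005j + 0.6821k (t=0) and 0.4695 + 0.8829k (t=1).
0.2623 + 0.2331i + 0.3355j + 0.8743k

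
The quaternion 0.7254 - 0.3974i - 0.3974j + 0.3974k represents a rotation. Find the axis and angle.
axis = (-√3/3, -√3/3, √3/3), θ = 87°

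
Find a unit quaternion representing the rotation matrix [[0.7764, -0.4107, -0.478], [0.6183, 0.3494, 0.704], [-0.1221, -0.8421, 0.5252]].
0.8141 - 0.4748i - 0.1093j + 0.316k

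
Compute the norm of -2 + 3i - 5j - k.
√39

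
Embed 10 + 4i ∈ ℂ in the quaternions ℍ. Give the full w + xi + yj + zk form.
10 + 4i + 0j + 0k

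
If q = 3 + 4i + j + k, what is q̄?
3 - 4i - j - k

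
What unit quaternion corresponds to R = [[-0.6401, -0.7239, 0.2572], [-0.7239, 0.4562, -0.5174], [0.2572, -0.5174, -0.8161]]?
-0.4242i + 0.8533j - 0.3032k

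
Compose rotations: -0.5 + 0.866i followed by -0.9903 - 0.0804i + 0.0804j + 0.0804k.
0.5648 - 0.8174i + 0.0294j - 0.1098k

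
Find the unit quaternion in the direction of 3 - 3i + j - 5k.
0.4523 - 0.4523i + 0.1508j - 0.7538k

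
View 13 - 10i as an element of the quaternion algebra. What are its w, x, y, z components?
13 - 10i + 0j + 0k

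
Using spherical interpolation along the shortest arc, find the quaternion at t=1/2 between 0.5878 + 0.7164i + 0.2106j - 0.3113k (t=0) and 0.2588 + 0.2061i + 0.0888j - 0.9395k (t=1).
0.4717 + 0.5139i + 0.1668j - 0.6968k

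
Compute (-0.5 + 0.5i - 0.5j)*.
-0.5 - 0.5i + 0.5j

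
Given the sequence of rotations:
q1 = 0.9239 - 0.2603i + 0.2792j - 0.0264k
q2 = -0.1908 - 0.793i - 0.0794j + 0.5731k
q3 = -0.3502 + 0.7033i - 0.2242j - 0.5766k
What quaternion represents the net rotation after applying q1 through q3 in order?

q2 · q1 = -0.3454 - 0.8409i - 0.2967j + 0.2925k
q3 · q2 · q1 = 0.8145 - 0.1851i + 0.4605j - 0.3005k
0.8145 - 0.1851i + 0.4605j - 0.3005k


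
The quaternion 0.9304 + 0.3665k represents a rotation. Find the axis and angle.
axis = (0, 0, 1), θ = 43°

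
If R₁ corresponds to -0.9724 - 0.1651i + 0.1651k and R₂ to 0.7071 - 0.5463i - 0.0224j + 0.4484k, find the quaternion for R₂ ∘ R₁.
-0.8518 + 0.4108i + 0.0379j - 0.323k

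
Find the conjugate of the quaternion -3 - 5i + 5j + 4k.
-3 + 5i - 5j - 4k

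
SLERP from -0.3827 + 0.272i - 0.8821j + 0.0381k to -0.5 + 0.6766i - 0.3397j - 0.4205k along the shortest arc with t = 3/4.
-0.5037 + 0.6125i - 0.5169j - 0.3225k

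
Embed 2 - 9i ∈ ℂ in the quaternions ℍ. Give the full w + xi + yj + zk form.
2 - 9i + 0j + 0k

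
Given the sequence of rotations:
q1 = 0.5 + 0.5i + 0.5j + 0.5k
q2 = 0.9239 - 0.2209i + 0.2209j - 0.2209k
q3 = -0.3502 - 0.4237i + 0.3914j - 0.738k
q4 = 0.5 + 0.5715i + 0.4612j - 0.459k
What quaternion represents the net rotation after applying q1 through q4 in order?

q2 · q1 = 0.5724 + 0.5724i + 0.5724j + 0.1306k
q3 · q2 · q1 = -0.0856 + 0.0306i - 0.3435j - 0.9347k
q4 · q3 · q2 · q1 = -0.3309 - 0.6224i + 0.3089j - 0.6385k
-0.3309 - 0.6224i + 0.3089j - 0.6385k


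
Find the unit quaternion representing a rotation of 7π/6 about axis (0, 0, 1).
-0.2588 + 0.9659k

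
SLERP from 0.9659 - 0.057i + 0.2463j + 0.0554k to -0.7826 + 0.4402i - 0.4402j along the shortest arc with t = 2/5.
0.917 - 0.2168i + 0.3332j + 0.0341k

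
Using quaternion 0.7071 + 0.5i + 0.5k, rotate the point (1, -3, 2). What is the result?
(3.621, -0.707, -0.621)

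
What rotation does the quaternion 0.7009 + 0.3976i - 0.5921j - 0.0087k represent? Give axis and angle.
axis = (0.5574, -0.8301, -0.0122), θ = 91°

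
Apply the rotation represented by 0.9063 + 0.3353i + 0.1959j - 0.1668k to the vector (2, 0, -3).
(1.006, 1.677, -3.029)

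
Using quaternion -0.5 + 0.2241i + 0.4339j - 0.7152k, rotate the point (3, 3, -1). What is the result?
(-2.006, 2.755, -2.717)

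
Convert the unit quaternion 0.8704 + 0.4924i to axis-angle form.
axis = (1, 0, 0), θ = 59°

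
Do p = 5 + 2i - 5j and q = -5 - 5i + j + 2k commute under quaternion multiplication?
No: pq = -10 - 45i + 26j - 13k ≠ -10 - 25i + 34j + 33k = qp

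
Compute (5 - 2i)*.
5 + 2i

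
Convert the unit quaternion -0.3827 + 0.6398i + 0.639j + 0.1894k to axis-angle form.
axis = (0.6925, 0.6917, 0.205), θ = 5π/4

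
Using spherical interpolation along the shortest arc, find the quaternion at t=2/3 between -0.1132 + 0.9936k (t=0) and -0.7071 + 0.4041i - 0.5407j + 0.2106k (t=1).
-0.6046 + 0.3176i - 0.4249j + 0.5942k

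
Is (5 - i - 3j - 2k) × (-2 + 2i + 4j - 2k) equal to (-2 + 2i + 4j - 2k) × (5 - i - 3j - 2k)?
No: pq = 26i + 20j - 4k ≠ -2i + 32j - 8k = qp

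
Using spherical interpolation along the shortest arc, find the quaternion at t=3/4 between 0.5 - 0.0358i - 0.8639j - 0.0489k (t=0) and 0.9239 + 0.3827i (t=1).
0.915 + 0.3048i - 0.2638j - 0.0149k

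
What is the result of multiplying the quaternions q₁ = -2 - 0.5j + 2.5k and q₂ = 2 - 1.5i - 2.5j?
-5.25 + 9.25i + 0.25j + 4.25k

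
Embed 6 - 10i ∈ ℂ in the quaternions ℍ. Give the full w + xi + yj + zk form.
6 - 10i + 0j + 0k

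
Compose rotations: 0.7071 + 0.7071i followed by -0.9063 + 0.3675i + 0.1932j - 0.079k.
-0.9007 - 0.381i + 0.0808j - 0.1925k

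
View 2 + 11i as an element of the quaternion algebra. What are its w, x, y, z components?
2 + 11i + 0j + 0k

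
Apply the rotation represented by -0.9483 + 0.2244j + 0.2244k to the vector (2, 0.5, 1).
(1.384, -0.301, 1.801)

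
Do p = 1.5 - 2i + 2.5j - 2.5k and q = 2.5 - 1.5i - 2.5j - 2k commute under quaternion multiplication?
No: pq = 2 - 18.5i + 2.25j - 0.5k ≠ 2 + 4i + 2.75j - 18k = qp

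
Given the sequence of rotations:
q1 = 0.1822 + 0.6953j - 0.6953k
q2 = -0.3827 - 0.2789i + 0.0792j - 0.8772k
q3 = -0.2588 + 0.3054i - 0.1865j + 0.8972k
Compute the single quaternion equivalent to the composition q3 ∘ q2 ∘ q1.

q2 · q1 = -0.7347 + 0.504i - 0.4456j - 0.0877k
q3 · q2 · q1 = 0.0318 + 0.0613i + 0.7313j - 0.6786k
0.0318 + 0.0613i + 0.7313j - 0.6786k


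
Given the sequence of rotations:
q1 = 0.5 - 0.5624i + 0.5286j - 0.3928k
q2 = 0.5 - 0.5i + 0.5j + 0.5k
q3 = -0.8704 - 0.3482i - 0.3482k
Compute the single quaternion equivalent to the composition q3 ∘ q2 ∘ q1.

q2 · q1 = -0.0991 - 0.9919i + 0.0367j + 0.0705k
q3 · q2 · q1 = -0.2346 + 0.9106i + 0.338j - 0.0396k
-0.2346 + 0.9106i + 0.338j - 0.0396k


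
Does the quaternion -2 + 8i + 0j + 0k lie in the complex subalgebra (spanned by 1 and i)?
Yes. The quaternion -2 + 8i has j- and k-coefficients y = z = 0, so it lies in the complex subalgebra spanned by 1 and i.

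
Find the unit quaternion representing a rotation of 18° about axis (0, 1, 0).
0.9877 + 0.1564j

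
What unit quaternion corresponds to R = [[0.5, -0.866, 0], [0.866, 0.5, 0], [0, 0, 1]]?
0.866 + 0.5k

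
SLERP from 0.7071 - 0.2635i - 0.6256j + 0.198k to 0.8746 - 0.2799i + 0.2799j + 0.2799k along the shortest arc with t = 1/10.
0.7588 - 0.2774i - 0.548j + 0.2166k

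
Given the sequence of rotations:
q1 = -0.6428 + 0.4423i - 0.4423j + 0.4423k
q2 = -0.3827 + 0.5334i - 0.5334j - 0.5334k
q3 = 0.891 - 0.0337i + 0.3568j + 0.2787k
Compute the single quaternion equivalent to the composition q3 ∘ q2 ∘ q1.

q2 · q1 = 0.0101 - 0.984i + 0.0403j + 0.1736k
q3 · q2 · q1 = -0.0869 - 0.8264i - 0.2289j + 0.5072k
-0.0869 - 0.8264i - 0.2289j + 0.5072k


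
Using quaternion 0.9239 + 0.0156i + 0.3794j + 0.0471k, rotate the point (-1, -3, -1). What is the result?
(-1.185, -3.091, -0.206)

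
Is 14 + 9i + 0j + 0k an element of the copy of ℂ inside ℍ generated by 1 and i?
Yes. The quaternion 14 + 9i has j- and k-coefficients y = z = 0, so it lies in the complex subalgebra spanned by 1 and i.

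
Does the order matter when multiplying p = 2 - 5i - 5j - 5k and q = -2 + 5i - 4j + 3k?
Yes: pq = 16 - 15i - 8j + 61k ≠ 16 + 55i + 12j - 29k = qp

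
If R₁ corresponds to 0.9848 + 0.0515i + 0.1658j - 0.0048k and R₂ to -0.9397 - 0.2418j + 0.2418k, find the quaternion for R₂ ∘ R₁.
-0.8842 - 0.0873i - 0.3815j + 0.2551k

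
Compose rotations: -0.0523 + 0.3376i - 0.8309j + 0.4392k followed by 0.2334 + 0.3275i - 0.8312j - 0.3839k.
-0.6448 - 0.6224i - 0.4239j + 0.1311k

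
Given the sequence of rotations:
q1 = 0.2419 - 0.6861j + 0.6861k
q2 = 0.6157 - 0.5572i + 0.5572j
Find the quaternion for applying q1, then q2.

q2 · q1 = 0.5312 + 0.2475i + 0.0946j + 0.8047k
0.5312 + 0.2475i + 0.0946j + 0.8047k


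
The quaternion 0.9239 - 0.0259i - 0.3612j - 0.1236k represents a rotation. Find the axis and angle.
axis = (-0.0677, -0.944, -0.323), θ = π/4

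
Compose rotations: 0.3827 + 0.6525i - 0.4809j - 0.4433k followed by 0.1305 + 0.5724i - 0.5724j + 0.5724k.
-0.3451 + 0.8332i + 0.3454j + 0.2594k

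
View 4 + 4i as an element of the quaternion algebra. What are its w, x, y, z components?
4 + 4i + 0j + 0k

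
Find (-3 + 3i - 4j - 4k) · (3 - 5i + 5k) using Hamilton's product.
26 + 4i - 7j - 47k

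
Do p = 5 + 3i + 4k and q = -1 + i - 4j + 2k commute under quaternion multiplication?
No: pq = -16 + 18i - 22j - 6k ≠ -16 - 14i - 18j + 18k = qp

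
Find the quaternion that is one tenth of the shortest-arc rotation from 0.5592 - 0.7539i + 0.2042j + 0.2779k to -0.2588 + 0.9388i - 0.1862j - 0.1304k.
0.5322 - 0.778i + 0.2037j + 0.2647k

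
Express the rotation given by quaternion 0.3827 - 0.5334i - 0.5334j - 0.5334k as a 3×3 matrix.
[[-0.1381, 0.9773, 0.1608], [0.1608, -0.1381, 0.9773], [0.9773, 0.1608, -0.1381]]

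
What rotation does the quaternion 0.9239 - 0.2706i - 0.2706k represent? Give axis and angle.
axis = (-√2/2, 0, -√2/2), θ = π/4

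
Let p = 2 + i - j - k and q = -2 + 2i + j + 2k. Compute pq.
-3 + i + 9k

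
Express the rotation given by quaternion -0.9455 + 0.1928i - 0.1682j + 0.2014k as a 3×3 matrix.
[[0.8623, 0.316, 0.3957], [-0.4457, 0.8445, 0.2968], [-0.2404, -0.4323, 0.8691]]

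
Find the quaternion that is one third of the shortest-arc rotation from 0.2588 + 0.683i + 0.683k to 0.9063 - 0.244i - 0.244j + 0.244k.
0.6078 + 0.4377i - 0.108j + 0.6537k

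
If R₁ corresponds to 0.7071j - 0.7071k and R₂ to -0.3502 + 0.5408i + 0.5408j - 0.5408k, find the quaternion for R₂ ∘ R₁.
-0.7648 + 0.1348j + 0.63k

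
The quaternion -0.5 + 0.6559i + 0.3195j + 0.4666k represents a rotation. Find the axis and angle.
axis = (0.7574, 0.3689, 0.5388), θ = 4π/3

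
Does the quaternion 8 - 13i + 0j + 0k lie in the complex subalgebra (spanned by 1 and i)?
Yes. The quaternion 8 - 13i has j- and k-coefficients y = z = 0, so it lies in the complex subalgebra spanned by 1 and i.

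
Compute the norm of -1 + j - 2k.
√6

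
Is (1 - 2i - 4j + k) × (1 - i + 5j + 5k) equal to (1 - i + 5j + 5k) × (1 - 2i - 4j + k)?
No: pq = 14 - 28i + 10j - 8k ≠ 14 + 22i - 8j + 20k = qp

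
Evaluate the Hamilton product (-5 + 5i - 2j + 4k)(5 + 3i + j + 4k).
-54 - 2i - 23j + 11k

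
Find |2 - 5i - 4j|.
√45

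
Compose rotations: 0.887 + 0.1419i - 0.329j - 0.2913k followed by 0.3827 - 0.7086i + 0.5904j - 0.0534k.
0.6187 - 0.7638i + 0.1838j - 0.0095k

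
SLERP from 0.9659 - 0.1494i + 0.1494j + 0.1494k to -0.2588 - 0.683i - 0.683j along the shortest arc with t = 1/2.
0.7746 + 0.3375i + 0.5265j + 0.0945k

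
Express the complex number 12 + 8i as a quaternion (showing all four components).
12 + 8i + 0j + 0k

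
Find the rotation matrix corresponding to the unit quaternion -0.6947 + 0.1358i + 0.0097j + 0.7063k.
[[0.0021, 0.984, 0.1784], [-0.9787, -0.0346, 0.2024], [0.2053, -0.175, 0.9629]]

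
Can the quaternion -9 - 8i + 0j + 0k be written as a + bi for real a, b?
Yes. The quaternion -9 - 8i has j- and k-coefficients y = z = 0, so it lies in the complex subalgebra spanned by 1 and i.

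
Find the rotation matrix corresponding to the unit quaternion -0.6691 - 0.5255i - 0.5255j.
[[0.4477, 0.5523, 0.7032], [0.5523, 0.4477, -0.7032], [-0.7032, 0.7032, -0.1046]]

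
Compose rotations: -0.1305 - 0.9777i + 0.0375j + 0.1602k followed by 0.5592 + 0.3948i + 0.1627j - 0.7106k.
0.4208 - 0.5455i + 0.6312j + 0.3562k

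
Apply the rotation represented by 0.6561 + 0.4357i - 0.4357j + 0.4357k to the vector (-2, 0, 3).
(-1.057, -3.238, -1.181)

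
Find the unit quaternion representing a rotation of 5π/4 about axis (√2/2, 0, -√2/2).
-0.3827 + 0.6533i - 0.6533k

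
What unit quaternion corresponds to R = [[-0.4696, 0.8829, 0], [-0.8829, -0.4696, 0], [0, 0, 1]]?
0.515 - 0.8572k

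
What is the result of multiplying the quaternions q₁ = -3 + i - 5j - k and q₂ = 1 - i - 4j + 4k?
-18 - 20i + 4j - 22k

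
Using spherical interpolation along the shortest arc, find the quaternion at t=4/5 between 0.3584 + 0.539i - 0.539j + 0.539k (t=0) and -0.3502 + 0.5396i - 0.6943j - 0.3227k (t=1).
-0.2163 + 0.6112i - 0.7471j - 0.1462k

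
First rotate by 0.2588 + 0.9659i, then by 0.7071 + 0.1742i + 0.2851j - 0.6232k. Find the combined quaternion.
0.0147 + 0.7281i - 0.5282j - 0.4367k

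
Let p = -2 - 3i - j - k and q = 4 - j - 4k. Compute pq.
-13 - 9i - 14j + 7k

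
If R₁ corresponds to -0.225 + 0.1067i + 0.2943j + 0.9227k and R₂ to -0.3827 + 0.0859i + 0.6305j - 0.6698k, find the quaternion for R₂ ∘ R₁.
0.5094 + 0.7187i - 0.4052j - 0.2444k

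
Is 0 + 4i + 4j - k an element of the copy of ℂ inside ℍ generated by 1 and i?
No. The quaternion 4i + 4j - k has j-coefficient y = 4 and k-coefficient z = -1, not both zero, so it does not lie in the complex subalgebra spanned by 1 and i.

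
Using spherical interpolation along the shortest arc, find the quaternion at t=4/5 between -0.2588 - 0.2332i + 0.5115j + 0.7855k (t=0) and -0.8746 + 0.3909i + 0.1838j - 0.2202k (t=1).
-0.8974 + 0.2969i + 0.3252j + 0.0282k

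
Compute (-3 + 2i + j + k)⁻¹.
-0.2 - 0.1333i - 0.0667j - 0.0667k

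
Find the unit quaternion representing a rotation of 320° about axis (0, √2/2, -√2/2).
-0.9397 + 0.2418j - 0.2418k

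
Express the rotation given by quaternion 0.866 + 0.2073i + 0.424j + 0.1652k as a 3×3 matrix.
[[0.5859, -0.1103, 0.8029], [0.4619, 0.8595, -0.219], [-0.6659, 0.4991, 0.5545]]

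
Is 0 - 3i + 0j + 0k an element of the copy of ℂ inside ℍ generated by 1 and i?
Yes. The quaternion -3i has j- and k-coefficients y = z = 0, so it lies in the complex subalgebra spanned by 1 and i.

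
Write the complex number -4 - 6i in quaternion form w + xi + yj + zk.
-4 - 6i + 0j + 0k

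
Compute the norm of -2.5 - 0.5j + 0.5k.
2.598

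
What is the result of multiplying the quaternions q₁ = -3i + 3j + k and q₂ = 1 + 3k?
-3 + 6i + 12j + k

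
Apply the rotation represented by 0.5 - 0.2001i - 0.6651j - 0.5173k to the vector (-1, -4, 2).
(-3.63, 0.489, -2.754)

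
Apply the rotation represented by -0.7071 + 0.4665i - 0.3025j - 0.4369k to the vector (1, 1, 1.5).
(-0.435, 1.905, -0.658)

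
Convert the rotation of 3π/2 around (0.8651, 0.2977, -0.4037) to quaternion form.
-0.7071 + 0.6117i + 0.2105j - 0.2855k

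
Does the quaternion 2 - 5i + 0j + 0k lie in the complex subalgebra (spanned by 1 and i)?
Yes. The quaternion 2 - 5i has j- and k-coefficients y = z = 0, so it lies in the complex subalgebra spanned by 1 and i.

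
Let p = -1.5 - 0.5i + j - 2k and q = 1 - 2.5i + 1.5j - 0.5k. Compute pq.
-5.25 + 5.75i + 3.5j + 0.5k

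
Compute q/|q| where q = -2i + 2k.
-0.7071i + 0.7071k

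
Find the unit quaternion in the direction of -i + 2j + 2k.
-0.3333i + 0.6667j + 0.6667k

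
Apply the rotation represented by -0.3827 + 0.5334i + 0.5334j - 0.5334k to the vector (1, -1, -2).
(1.656, 1.437, 1.093)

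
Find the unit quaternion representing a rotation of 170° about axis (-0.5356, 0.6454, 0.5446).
0.0872 - 0.5336i + 0.6429j + 0.5425k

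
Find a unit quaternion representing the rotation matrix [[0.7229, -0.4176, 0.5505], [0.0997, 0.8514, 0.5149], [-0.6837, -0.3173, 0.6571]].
0.8988 - 0.2315i + 0.3433j + 0.1439k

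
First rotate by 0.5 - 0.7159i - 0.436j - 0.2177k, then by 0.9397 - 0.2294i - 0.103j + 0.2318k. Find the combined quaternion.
0.3112 - 0.6639i - 0.6771j - 0.0624k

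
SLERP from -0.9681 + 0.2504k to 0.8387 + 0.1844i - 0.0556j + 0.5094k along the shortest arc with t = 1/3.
-0.9974 - 0.068i + 0.0205j - 0.01k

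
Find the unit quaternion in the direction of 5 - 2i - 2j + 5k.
0.6565 - 0.2626i - 0.2626j + 0.6565k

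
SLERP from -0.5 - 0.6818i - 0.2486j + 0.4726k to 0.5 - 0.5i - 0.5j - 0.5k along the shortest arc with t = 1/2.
-0.6998 - 0.1272i + 0.1759j + 0.6806k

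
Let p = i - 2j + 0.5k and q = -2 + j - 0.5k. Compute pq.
2.25 - 1.5i + 4.5j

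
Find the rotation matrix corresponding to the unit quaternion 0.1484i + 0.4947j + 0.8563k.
[[-0.956, 0.1468, 0.2541], [0.1468, -0.5105, 0.8472], [0.2541, 0.8472, 0.4665]]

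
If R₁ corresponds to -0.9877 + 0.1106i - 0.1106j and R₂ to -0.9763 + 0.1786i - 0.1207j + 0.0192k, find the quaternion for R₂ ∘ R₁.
0.9312 - 0.2823i + 0.2293j - 0.0254k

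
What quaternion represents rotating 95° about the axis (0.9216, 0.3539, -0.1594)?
0.6756 + 0.6795i + 0.2609j - 0.1175k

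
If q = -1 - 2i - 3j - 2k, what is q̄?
-1 + 2i + 3j + 2k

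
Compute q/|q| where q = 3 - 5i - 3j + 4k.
0.3906 - 0.6509i - 0.3906j + 0.5208k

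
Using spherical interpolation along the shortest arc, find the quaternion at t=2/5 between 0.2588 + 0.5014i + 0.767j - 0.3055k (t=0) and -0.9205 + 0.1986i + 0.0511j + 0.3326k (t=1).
0.6824 + 0.2691i + 0.5459j - 0.4049k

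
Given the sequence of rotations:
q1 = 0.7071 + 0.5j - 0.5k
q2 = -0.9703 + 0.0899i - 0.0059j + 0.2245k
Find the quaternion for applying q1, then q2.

q2 · q1 = -0.5709 - 0.0457i - 0.4444j + 0.6888k
-0.5709 - 0.0457i - 0.4444j + 0.6888k


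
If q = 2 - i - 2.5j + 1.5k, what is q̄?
2 + i + 2.5j - 1.5k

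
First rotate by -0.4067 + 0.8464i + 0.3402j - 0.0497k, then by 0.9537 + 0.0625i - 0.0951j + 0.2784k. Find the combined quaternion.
-0.3946 + 0.6918i + 0.6019j - 0.0589k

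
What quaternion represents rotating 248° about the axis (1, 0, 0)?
-0.5592 + 0.829i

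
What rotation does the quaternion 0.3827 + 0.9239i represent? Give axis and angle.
axis = (1, 0, 0), θ = 3π/4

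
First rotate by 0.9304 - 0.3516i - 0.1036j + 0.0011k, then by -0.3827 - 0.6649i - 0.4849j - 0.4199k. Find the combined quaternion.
-0.6396 - 0.5281i - 0.2631j - 0.4927k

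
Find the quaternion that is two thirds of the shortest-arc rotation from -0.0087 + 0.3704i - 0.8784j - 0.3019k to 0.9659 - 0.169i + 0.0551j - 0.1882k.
-0.8214 + 0.3218i - 0.4707j + 0.0135k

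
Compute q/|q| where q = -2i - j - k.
-0.8165i - 0.4082j - 0.4082k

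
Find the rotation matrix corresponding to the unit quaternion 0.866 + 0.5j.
[[0.5, 0, 0.866], [0, 1, 0], [-0.866, 0, 0.5]]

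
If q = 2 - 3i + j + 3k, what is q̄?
2 + 3i - j - 3k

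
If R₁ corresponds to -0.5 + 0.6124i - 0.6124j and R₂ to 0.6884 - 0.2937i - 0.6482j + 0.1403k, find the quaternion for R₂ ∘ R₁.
-0.5613 + 0.6543i - 0.0116j + 0.5067k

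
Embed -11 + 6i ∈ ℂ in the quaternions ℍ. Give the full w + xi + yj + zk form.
-11 + 6i + 0j + 0k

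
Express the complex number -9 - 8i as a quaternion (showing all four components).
-9 - 8i + 0j + 0k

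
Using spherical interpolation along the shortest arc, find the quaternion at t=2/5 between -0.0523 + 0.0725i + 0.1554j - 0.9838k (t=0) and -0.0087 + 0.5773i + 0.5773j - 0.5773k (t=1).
-0.0374 + 0.2995i + 0.3528j - 0.8857k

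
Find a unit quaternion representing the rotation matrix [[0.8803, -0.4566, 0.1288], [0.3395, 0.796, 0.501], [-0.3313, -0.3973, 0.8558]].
0.9397 - 0.239i + 0.1224j + 0.2118k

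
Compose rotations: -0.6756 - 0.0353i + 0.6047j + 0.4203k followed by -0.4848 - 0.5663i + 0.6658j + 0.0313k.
-0.1082 + 0.6606i - 0.5061j - 0.5438k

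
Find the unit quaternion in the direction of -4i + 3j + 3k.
-0.686i + 0.5145j + 0.5145k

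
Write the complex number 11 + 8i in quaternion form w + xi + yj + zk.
11 + 8i + 0j + 0k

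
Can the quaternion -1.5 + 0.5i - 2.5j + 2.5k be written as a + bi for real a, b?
No. The quaternion -1.5 + 0.5i - 2.5j + 2.5k has j-coefficient y = -2.5 and k-coefficient z = 2.5, not both zero, so it does not lie in the complex subalgebra spanned by 1 and i.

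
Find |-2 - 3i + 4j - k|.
√30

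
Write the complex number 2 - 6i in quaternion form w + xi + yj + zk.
2 - 6i + 0j + 0k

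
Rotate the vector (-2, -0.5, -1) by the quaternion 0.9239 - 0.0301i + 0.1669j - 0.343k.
(-2.059, 0.965, -0.282)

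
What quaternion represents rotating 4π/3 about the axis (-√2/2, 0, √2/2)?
-0.5 - 0.6124i + 0.6124k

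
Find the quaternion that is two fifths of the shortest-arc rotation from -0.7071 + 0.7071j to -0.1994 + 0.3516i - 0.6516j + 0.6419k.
-0.4066 - 0.1773i + 0.8357j - 0.3237k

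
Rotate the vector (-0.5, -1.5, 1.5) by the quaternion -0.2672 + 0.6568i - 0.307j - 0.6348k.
(0.106, 2.146, 0.364)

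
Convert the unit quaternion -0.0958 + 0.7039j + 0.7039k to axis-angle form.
axis = (0, √2/2, √2/2), θ = 191°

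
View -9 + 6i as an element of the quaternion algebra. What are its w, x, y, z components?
-9 + 6i + 0j + 0k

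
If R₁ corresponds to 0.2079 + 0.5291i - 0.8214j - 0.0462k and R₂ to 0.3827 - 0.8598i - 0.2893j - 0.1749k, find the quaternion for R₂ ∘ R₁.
0.2888 - 0.1066i - 0.5068j + 0.8053k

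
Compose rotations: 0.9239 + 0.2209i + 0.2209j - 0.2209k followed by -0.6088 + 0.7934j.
-0.7377 - 0.3097i + 0.5985j - 0.0408k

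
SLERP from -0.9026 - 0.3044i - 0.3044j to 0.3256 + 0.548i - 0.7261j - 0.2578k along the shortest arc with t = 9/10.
-0.4353 - 0.5668i + 0.6544j + 0.2471k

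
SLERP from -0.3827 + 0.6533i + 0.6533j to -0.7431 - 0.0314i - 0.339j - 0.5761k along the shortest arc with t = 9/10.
-0.788 + 0.0687i - 0.2333j - 0.5657k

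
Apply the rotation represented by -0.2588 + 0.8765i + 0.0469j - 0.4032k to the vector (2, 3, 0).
(0.961, -2.003, -2.84)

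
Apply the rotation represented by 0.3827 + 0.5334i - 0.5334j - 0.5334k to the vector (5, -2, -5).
(4.518, -5.414, -2.068)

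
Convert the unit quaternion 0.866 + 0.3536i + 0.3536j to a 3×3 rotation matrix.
[[0.7499, 0.2501, 0.6124], [0.2501, 0.7499, -0.6124], [-0.6124, 0.6124, 0.4999]]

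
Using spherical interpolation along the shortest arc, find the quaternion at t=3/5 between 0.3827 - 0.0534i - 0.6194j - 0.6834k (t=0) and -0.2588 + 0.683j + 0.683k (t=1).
0.3092 - 0.0214i - 0.6593j - 0.685k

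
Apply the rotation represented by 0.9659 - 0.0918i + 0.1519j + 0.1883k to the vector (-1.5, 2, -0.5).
(-2.237, 1.203, -0.217)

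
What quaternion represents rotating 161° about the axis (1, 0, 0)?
0.165 + 0.9863i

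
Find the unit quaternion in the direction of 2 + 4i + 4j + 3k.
0.2981 + 0.5963i + 0.5963j + 0.4472k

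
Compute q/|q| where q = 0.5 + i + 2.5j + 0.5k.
0.1796 + 0.3592i + 0.898j + 0.1796k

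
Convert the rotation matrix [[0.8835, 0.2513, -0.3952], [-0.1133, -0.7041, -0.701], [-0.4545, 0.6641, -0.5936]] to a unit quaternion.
0.3827 + 0.8918i + 0.0387j - 0.2382k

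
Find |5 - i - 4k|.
√42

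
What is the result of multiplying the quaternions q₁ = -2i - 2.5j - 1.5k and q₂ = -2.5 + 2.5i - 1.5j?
1.25 + 2.75i + 2.5j + 13k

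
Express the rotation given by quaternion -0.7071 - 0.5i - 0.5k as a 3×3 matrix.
[[0.5, -0.7071, 0.5], [0.7071, 0, -0.7071], [0.5, 0.7071, 0.5]]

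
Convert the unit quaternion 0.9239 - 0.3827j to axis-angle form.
axis = (0, -1, 0), θ = π/4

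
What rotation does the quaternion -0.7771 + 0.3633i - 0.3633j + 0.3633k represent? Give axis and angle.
axis = (√3/3, -√3/3, √3/3), θ = 282°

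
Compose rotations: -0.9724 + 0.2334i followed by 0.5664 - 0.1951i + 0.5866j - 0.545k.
-0.5052 + 0.3219i - 0.6976j + 0.393k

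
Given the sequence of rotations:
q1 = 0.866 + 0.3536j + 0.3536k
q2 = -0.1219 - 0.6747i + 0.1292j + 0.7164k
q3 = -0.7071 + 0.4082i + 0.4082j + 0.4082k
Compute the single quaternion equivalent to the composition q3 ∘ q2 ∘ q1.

q2 · q1 = -0.4046 - 0.7919i + 0.3074j + 0.3387k
q3 · q2 · q1 = 0.3456 + 0.4076i - 0.844j + 0.0441k
0.3456 + 0.4076i - 0.844j + 0.0441k


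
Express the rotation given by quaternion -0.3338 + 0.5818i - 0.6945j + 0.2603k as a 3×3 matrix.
[[-0.1002, -0.6343, 0.7665], [-0.9819, 0.1875, 0.0269], [-0.1608, -0.75, -0.6416]]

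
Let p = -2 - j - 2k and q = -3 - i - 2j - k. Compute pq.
2 - i + 9j + 7k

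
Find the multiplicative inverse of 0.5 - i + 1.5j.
0.1429 + 0.2857i - 0.4286j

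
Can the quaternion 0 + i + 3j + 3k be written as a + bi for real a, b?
No. The quaternion i + 3j + 3k has j-coefficient y = 3 and k-coefficient z = 3, not both zero, so it does not lie in the complex subalgebra spanned by 1 and i.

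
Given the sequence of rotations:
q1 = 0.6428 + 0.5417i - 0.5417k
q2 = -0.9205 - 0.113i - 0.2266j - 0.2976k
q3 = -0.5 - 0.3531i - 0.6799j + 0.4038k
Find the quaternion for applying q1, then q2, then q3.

q2 · q1 = -0.6917 - 0.4485i - 0.3681j + 0.4301k
q3 · q2 · q1 = -0.2365 + 0.3247i + 0.6251j - 0.6693k
-0.2365 + 0.3247i + 0.6251j - 0.6693k


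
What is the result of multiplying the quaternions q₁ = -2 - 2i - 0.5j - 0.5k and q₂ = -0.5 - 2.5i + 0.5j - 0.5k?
-4 + 6.5i - 0.5j - k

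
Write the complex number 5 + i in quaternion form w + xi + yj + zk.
5 + i + 0j + 0k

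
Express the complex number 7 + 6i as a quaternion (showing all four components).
7 + 6i + 0j + 0k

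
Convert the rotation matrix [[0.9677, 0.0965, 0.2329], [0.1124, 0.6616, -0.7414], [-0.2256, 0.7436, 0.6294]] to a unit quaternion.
0.9026 + 0.4113i + 0.127j + 0.0044k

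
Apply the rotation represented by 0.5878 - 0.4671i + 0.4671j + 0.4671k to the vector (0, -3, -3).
(2.618, -3.338, -0.044)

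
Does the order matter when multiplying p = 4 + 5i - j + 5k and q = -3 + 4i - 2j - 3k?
Yes: pq = -19 + 14i + 30j - 33k ≠ -19 - 12i - 40j - 21k = qp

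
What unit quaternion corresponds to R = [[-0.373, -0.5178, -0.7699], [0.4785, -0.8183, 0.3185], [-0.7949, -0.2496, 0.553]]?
0.3007 - 0.4723i + 0.0208j + 0.8283k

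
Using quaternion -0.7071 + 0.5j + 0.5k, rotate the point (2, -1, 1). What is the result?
(-1.414, -1.414, 1.414)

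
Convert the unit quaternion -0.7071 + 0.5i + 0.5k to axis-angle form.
axis = (√2/2, 0, √2/2), θ = 3π/2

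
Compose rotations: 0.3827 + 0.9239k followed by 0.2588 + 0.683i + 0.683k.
-0.532 + 0.2614i - 0.631j + 0.5005k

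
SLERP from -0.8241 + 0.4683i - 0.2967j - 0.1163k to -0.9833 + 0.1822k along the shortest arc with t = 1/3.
-0.9227 + 0.3254i - 0.2062j - 0.0159k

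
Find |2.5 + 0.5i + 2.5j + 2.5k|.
√19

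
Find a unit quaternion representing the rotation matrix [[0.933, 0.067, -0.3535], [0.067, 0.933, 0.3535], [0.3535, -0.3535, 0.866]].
0.9659 - 0.183i - 0.183j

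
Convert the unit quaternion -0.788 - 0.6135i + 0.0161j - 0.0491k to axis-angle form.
axis = (-0.9965, 0.0262, -0.0798), θ = 284°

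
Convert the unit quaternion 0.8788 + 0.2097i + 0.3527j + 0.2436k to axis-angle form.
axis = (0.4394, 0.7391, 0.5105), θ = 57°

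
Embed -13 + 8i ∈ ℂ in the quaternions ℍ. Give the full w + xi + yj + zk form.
-13 + 8i + 0j + 0k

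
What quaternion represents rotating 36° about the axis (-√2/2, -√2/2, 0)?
0.9511 - 0.2185i - 0.2185j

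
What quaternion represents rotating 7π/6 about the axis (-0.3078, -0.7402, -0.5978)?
-0.2588 - 0.2973i - 0.715j - 0.5774k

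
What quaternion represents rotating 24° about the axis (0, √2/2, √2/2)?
0.9781 + 0.147j + 0.147k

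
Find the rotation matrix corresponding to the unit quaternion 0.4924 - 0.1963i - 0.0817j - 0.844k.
[[-0.438, 0.8632, 0.2509], [-0.7991, -0.5017, 0.3312], [0.4118, -0.0554, 0.9096]]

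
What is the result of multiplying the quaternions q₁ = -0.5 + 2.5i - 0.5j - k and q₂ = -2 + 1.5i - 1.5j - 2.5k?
-6 - 6i + 6.5j + 0.25k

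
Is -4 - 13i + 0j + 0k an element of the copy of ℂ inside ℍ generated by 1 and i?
Yes. The quaternion -4 - 13i has j- and k-coefficients y = z = 0, so it lies in the complex subalgebra spanned by 1 and i.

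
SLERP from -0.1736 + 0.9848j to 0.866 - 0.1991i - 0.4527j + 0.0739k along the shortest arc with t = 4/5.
-0.7719 + 0.1683i + 0.6099j - 0.0624k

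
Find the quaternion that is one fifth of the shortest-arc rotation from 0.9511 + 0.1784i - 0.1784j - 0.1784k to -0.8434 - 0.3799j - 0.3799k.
0.9847 + 0.1492i - 0.0638j - 0.0638k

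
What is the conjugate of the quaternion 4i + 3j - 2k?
-4i - 3j + 2k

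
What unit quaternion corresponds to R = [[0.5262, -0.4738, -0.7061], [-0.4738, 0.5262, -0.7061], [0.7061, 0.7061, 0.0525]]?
0.7254 + 0.4867i - 0.4867j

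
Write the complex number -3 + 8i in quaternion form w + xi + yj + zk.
-3 + 8i + 0j + 0k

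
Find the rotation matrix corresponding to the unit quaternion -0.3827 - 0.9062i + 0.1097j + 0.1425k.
[[0.9353, -0.0898, -0.3422], [-0.3079, -0.683, -0.6623], [-0.1743, 0.7249, -0.6665]]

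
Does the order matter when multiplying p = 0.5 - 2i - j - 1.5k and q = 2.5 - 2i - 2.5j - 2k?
Yes: pq = -8.25 - 7.75i - 4.75j - 1.75k ≠ -8.25 - 4.25i - 2.75j - 7.75k = qp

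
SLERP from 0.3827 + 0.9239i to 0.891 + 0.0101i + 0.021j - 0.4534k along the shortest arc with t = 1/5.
0.5656 + 0.8164i + 0.0054j - 0.1163k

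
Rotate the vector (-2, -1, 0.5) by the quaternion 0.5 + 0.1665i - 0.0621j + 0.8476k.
(1.867, -1.297, -0.282)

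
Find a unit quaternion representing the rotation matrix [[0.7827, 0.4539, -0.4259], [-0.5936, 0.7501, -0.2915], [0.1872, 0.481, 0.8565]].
0.9205 + 0.2098i - 0.1665j - 0.2845k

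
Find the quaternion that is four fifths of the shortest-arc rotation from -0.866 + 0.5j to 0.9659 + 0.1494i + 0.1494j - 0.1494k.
-0.9846 - 0.1232i - 0.0148j + 0.1232k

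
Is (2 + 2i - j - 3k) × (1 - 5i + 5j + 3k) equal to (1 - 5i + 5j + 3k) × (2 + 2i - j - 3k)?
No: pq = 26 + 4i + 18j + 8k ≠ 26 - 20i - 2k = qp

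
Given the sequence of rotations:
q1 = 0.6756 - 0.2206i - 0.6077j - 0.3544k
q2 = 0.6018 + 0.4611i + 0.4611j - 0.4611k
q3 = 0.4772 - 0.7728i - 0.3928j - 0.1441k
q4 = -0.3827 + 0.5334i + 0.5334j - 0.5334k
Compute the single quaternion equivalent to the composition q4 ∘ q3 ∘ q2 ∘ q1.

q2 · q1 = 0.6251 - 0.2649i + 0.2109j - 0.7033k
q3 · q2 · q1 = 0.0751 - 0.3028i - 0.6502j - 0.6927k
q4 · q3 · q2 · q1 = 0.1101 - 0.5604i + 0.8199j + 0.0397k
0.1101 - 0.5604i + 0.8199j + 0.0397k


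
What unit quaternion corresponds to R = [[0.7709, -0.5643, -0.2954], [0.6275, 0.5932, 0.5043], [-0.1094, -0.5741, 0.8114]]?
0.891 - 0.3026i - 0.0522j + 0.3344k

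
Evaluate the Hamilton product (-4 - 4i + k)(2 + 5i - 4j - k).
13 - 24i + 17j + 22k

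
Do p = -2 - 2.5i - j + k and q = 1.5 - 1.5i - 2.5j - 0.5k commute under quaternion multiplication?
No: pq = -8.75 + 2.25i + 0.75j + 7.25k ≠ -8.75 - 3.75i + 6.25j - 2.25k = qp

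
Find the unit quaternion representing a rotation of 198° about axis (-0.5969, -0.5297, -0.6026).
-0.1564 - 0.5896i - 0.5232j - 0.5952k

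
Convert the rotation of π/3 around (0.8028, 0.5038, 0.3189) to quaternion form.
0.866 + 0.4014i + 0.2519j + 0.1595k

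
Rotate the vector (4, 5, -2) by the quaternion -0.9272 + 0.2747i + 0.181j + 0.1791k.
(6.114, 1.845, -2.054)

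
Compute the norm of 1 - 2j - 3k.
√14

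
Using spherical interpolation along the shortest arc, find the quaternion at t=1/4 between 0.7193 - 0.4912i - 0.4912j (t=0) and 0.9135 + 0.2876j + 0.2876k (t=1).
0.8567 - 0.3998i - 0.3144j + 0.0854k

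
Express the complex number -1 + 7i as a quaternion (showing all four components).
-1 + 7i + 0j + 0k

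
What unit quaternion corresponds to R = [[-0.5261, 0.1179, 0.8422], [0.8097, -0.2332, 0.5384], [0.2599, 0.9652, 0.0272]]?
0.2588 + 0.4123i + 0.5625j + 0.6683k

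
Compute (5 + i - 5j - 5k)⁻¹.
0.0658 - 0.0132i + 0.0658j + 0.0658k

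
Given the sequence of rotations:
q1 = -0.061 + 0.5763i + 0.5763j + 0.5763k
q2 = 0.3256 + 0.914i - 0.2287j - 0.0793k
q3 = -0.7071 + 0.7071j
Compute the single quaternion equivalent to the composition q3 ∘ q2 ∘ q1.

q2 · q1 = -0.3691 + 0.0458i - 0.3708j + 0.851k
q3 · q2 · q1 = 0.5232 + 0.5694i + 0.0012j - 0.6341k
0.5232 + 0.5694i + 0.0012j - 0.6341k
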